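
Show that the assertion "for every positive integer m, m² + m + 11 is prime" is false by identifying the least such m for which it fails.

m = 10

Check each positive integer m in order until m² + m + 11 is not prime.
For m = 1, 2, 3, 4, 5, 6, 7, 8, 9 the conclusion holds.
m = 10: m² + m + 11 = 121 = 11 × 11, composite.
So m = 10 is the smallest counterexample.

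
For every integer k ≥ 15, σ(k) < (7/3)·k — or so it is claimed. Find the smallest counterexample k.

A counterexample is any integer k ≥ 15 such that the claim fails; we check each in order.
For k = 15, 16, 17, 18, 19, 20, 21, 22, 23 the conclusion holds.
k = 24: σ(24) = 60; 60 ≥ 56.
So k = 24 is the smallest counterexample.

k = 24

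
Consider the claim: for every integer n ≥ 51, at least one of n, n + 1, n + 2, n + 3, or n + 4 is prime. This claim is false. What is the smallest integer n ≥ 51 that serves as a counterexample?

For n = 51, 52, 53 the conclusion holds.
n = 54: 54 = 2 × 27; 55 = 5 × 11; 56 = 2 × 28; 57 = 3 × 19; 58 = 2 × 29 — all composite.
So n = 54 is the smallest counterexample.

n = 54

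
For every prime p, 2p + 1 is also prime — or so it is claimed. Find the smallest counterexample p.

Check each prime p in order until 2p + 1 is not prime.
For p = 2, 3, 5 the conclusion holds.
p = 7: 2p + 1 = 15 = 3 × 5, not prime.
So p = 7 is the smallest counterexample.

p = 7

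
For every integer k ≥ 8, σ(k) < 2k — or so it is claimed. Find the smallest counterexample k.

We need the least integer k ≥ 8 for which the claim fails.
For k = 8, 9, 10, 11 the conclusion holds.
k = 12: σ(12) = 28; 28 ≥ 24.

k = 12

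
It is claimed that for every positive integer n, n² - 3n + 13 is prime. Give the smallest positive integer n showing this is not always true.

n = 12

Check each positive integer n in order until n² - 3n + 13 is not prime.
For n = 1, 2, 3, 4, …, 9, 10, 11 the conclusion holds.
n = 12: n² - 3n + 13 = 121 = 11 × 11, composite.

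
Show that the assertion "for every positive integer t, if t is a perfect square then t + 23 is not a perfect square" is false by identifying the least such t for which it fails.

We need the least positive integer t for which t is a perfect square but t + 23 is a perfect square.
The first 10 eligible values, up to t = 100, all satisfy the conclusion.
t = 121: 121 = 11² and 121 + 23 = 144 = 12².
Hence t = 121 is a counterexample.

t = 121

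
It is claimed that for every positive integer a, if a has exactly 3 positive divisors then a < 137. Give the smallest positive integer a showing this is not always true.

a = 169

The first 5 eligible values, up to a = 121, all satisfy the conclusion.
a = 169: τ(169) = 3; 169 ≥ 137.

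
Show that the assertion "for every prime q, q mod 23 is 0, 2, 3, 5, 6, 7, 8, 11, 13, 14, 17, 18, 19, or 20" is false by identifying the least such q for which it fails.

q = 47

The first 14 eligible values, up to q = 43, all satisfy the conclusion.
q = 47: 47 mod 23 = 1 — not in {0, 2, 3, 5, 6, 7, 8, 11, 13, 14, 17, 18, 19, 20}.
So q = 47 is the smallest counterexample.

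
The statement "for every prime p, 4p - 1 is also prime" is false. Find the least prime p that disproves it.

For p = 2, 3, 5 the conclusion holds.
p = 7: 4p - 1 = 27 = 3 × 9, not prime.

p = 7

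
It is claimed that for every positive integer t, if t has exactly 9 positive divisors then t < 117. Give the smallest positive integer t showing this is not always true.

t = 196

For t = 36, 100 the conclusion holds.
t = 196: τ(196) = 9; 196 ≥ 117.
So t = 196 is the smallest counterexample.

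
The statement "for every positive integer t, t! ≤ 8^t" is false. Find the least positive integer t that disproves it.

Check each positive integer t in order until t! > 8^t.
For t = 1, 2, 3, 4, …, 17, 18, 19 the conclusion holds.
t = 20: t! = 2432902008176640000 and 8^t = 1152921504606846976, so 2432902008176640000 > 1152921504606846976.

t = 20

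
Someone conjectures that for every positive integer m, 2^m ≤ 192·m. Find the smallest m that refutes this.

Check each positive integer m in order until 2^m > 192·m.
For m = 1, 2, 3, 4, …, 9, 10, 11 the conclusion holds.
m = 12: 2^m = 4096 and 192·m = 2304, so 4096 > 2304.
Hence m = 12 is a counterexample.

m = 12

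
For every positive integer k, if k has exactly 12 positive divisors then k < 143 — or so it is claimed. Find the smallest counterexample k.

We need the least positive integer k for which k has exactly 12 positive divisors but the claim fails.
The first 9 eligible values, up to k = 140, all satisfy the conclusion.
k = 150: τ(150) = 12; 150 ≥ 143.
Thus k = 150 disproves the claim, and no smaller k works.

k = 150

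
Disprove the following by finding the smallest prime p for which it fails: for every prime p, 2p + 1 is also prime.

p = 7

p = 2: 2p + 1 = 5, prime.
p = 3: 2p + 1 = 7, prime.
p = 5: 2p + 1 = 11, prime.
p = 7: 2p + 1 = 15 = 3 × 5, not prime.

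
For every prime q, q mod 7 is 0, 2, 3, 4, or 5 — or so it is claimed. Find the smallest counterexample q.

q = 13

Check each prime q in order until the claim fails.
q = 2: 2 mod 7 = 2.
q = 3: 3 mod 7 = 3.
q = 5: 5 mod 7 = 5.
q = 7: 7 mod 7 = 0.
q = 11: 11 mod 7 = 4.
q = 13: 13 mod 7 = 6 — not in {0, 2, 3, 4, 5}.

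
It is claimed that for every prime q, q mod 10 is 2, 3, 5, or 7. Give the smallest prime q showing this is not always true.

q = 11

We need the least prime q for which the claim fails.
The first 4 eligible values, up to q = 7, all satisfy the conclusion.
q = 11: 11 mod 10 = 1 — not in {2, 3, 5, 7}.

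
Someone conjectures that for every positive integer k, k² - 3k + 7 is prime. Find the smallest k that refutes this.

A counterexample is any positive integer k such that k² - 3k + 7 is not prime; we check each in order.
The first 5 eligible values, up to k = 5, all satisfy the conclusion.
k = 6: k² - 3k + 7 = 25 = 5 × 5, composite.
Hence k = 6 is a counterexample.

k = 6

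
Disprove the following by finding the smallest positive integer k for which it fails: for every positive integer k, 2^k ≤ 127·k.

k = 11

For k = 1, 2, 3, 4, 5, 6, 7, 8, 9, 10 the conclusion holds.
k = 11: 2^k = 2048 and 127·k = 1397, so 2048 > 1397.
So k = 11 is the smallest counterexample.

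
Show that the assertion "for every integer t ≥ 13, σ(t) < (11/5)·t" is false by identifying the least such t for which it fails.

The first 11 eligible values, up to t = 23, all satisfy the conclusion.
t = 24: σ(24) = 60; 60 ≥ 264/5.
So t = 24 is the smallest counterexample.

t = 24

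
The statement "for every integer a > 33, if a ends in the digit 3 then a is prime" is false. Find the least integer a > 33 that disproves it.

a = 63

A counterexample is any integer a > 33 such that a ends in the digit 3 but a is not prime; we check each in order.
a = 43: 43 ends in 3 and is prime.
a = 53: 53 ends in 3 and is prime.
a = 63: 63 ends in 3; 63 = 3 × 21, composite.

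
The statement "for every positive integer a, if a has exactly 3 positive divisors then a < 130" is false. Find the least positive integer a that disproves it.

We need the least positive integer a for which a has exactly 3 positive divisors but the claim fails.
a = 4: τ(4) = 3; 4 < 130.
a = 9: τ(9) = 3; 9 < 130.
a = 25: τ(25) = 3; 25 < 130.
a = 49: τ(49) = 3; 49 < 130.
a = 121: τ(121) = 3; 121 < 130.
a = 169: τ(169) = 3; 169 ≥ 130.
So a = 169 is the smallest counterexample.

a = 169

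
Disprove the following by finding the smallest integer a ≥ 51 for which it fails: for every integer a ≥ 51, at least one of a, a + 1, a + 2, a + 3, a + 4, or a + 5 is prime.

We need the least integer a ≥ 51 for which a, a + 1, a + 2, a + 3, a + 4, a + 5 are all composite.
For a = 51, 52, 53, 54, …, 87, 88, 89 the conclusion holds.
a = 90: 90 = 2 × 45; 91 = 7 × 13; 92 = 2 × 46; 93 = 3 × 31; 94 = 2 × 47; 95 = 5 × 19 — all composite.
Thus a = 90 disproves the claim, and no smaller a works.

a = 90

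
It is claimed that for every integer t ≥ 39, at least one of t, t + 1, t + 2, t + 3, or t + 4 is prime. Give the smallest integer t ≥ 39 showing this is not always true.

For t = 39, 40, 41, 42, 43, 44, 45, 46, 47 the conclusion holds.
t = 48: 48 = 2 × 24; 49 = 7 × 7; 50 = 2 × 25; 51 = 3 × 17; 52 = 2 × 26 — all composite.

t = 48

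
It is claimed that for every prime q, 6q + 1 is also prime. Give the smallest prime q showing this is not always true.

q = 19

The first 7 eligible values, up to q = 17, all satisfy the conclusion.
q = 19: 6q + 1 = 115 = 5 × 23, not prime.
So q = 19 is the smallest counterexample.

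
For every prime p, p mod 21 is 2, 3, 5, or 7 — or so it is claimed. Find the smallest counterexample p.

p = 11

p = 2: 2 mod 21 = 2.
p = 3: 3 mod 21 = 3.
p = 5: 5 mod 21 = 5.
p = 7: 7 mod 21 = 7.
p = 11: 11 mod 21 = 11 — not in {2, 3, 5, 7}.
Thus p = 11 disproves the claim, and no smaller p works.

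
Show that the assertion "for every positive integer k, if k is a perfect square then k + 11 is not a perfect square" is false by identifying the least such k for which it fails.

k = 25

k = 1: 1 + 11 = 12, not a perfect square.
k = 4: 4 + 11 = 15, not a perfect square.
k = 9: 9 + 11 = 20, not a perfect square.
k = 16: 16 + 11 = 27, not a perfect square.
k = 25: 25 = 5² and 25 + 11 = 36 = 6².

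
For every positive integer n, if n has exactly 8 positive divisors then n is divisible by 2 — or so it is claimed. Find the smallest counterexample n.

n = 105

We need the least positive integer n for which n has exactly 8 positive divisors but n is not divisible by 2.
For n = 24, 30, 40, 42, …, 88, 102, 104 the conclusion holds.
n = 105: τ(105) = 8; 105 mod 2 = 1.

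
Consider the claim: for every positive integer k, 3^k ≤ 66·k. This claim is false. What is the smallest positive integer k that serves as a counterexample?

Check each positive integer k in order until 3^k > 66·k.
The first 5 eligible values, up to k = 5, all satisfy the conclusion.
k = 6: 3^k = 729 and 66·k = 396, so 729 > 396.
Hence k = 6 is a counterexample.

k = 6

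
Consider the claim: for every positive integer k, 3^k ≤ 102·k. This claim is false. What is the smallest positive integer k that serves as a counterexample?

k = 6

We need the least positive integer k for which 3^k > 102·k.
k = 1: 3^k = 3 and 102·k = 102, so 3 ≤ 102.
k = 2: 3^k = 9 and 102·k = 204, so 9 ≤ 204.
k = 3: 3^k = 27 and 102·k = 306, so 27 ≤ 306.
k = 4: 3^k = 81 and 102·k = 408, so 81 ≤ 408.
k = 5: 3^k = 243 and 102·k = 510, so 243 ≤ 510.
k = 6: 3^k = 729 and 102·k = 612, so 729 > 612.
So k = 6 is the smallest counterexample.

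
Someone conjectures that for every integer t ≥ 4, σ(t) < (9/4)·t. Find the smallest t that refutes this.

t = 12

t = 4: σ(4) = 7; 7 < 9.
t = 5: σ(5) = 6; 6 < 45/4.
t = 6: σ(6) = 12; 12 < 27/2.
t = 7: σ(7) = 8; 8 < 63/4.
t = 8: σ(8) = 15; 15 < 18.
t = 9: σ(9) = 13; 13 < 81/4.
t = 10: σ(10) = 18; 18 < 45/2.
t = 11: σ(11) = 12; 12 < 99/4.
t = 12: σ(12) = 28; 28 ≥ 27.
Hence t = 12 is a counterexample.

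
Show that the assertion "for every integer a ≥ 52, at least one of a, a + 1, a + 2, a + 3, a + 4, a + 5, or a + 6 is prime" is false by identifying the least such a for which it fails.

We need the least integer a ≥ 52 for which a, a + 1, a + 2, a + 3, a + 4, a + 5, a + 6 are all composite.
For a = 52, 53, 54, 55, …, 87, 88, 89 the conclusion holds.
a = 90: 90 = 2 × 45; 91 = 7 × 13; 92 = 2 × 46; 93 = 3 × 31; 94 = 2 × 47; 95 = 5 × 19; 96 = 2 × 48 — all composite.

a = 90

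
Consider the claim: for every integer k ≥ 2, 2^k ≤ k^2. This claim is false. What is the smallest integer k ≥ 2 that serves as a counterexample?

k = 5

Check each integer k ≥ 2 in order until 2^k > k^2.
k = 2: 2^k = 4 and k^2 = 4, so 4 ≤ 4.
k = 3: 2^k = 8 and k^2 = 9, so 8 ≤ 9.
k = 4: 2^k = 16 and k^2 = 16, so 16 ≤ 16.
k = 5: 2^k = 32 and k^2 = 25, so 32 > 25.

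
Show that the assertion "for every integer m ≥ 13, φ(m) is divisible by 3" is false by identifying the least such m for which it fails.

m = 15

Check each integer m ≥ 13 in order until φ(m) is not divisible by 3.
For m = 13, 14 the conclusion holds.
m = 15: φ(15) = 8; 8 mod 3 = 2.
Hence m = 15 is a counterexample.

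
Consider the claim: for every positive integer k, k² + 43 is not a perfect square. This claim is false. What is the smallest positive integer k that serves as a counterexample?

k = 21

Check each positive integer k in order until k² + 43 is a perfect square.
For k = 1, 2, 3, 4, …, 18, 19, 20 the conclusion holds.
k = 21: 21² + 43 = 484 = 22², a perfect square.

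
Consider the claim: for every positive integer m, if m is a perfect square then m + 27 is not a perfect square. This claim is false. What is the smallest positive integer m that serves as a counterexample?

m = 9

For m = 1, 4 the conclusion holds.
m = 9: 9 = 3² and 9 + 27 = 36 = 6².
Thus m = 9 disproves the claim, and no smaller m works.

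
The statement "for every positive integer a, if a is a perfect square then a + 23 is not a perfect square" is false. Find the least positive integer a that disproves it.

For a = 1, 4, 9, 16, 25, 36, 49, 64, 81, 100 the conclusion holds.
a = 121: 121 = 11² and 121 + 23 = 144 = 12².

a = 121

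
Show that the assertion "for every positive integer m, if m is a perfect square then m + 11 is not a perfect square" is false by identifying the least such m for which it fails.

m = 25

We need the least positive integer m for which m is a perfect square but m + 11 is a perfect square.
For m = 1, 4, 9, 16 the conclusion holds.
m = 25: 25 = 5² and 25 + 11 = 36 = 6².
So m = 25 is the smallest counterexample.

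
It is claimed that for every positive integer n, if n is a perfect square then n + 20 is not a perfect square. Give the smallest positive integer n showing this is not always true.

n = 16

A counterexample is any positive integer n such that n is a perfect square but n + 20 is a perfect square; we check each in order.
For n = 1, 4, 9 the conclusion holds.
n = 16: 16 = 4² and 16 + 20 = 36 = 6².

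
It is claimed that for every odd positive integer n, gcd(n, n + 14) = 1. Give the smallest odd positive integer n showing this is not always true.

Check each odd positive integer n in order until gcd(n, n + 14) > 1.
n = 1: gcd(1, 15) = 1.
n = 3: gcd(3, 17) = 1.
n = 5: gcd(5, 19) = 1.
n = 7: gcd(7, 21) = 7.
Hence n = 7 is a counterexample.

n = 7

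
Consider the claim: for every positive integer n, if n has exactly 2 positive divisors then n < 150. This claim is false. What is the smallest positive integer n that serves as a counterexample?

For n = 2, 3, 5, 7, …, 137, 139, 149 the conclusion holds.
n = 151: τ(151) = 2; 151 ≥ 150.
So n = 151 is the smallest counterexample.

n = 151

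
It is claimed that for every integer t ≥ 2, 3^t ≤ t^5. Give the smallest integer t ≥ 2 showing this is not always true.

t = 11

A counterexample is any integer t ≥ 2 such that 3^t > t^5; we check each in order.
The first 9 eligible values, up to t = 10, all satisfy the conclusion.
t = 11: 3^t = 177147 and t^5 = 161051, so 177147 > 161051.
So t = 11 is the smallest counterexample.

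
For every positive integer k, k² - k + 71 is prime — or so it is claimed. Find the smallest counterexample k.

k = 3

A counterexample is any positive integer k such that k² - k + 71 is not prime; we check each in order.
k = 1: k² - k + 71 = 71, prime.
k = 2: k² - k + 71 = 73, prime.
k = 3: k² - k + 71 = 77 = 7 × 11, composite.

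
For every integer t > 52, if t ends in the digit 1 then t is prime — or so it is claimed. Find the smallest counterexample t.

A counterexample is any integer t > 52 such that t ends in the digit 1 but t is not prime; we check each in order.
t = 61: 61 ends in 1 and is prime.
t = 71: 71 ends in 1 and is prime.
t = 81: 81 ends in 1; 81 = 3 × 27, composite.
So t = 81 is the smallest counterexample.

t = 81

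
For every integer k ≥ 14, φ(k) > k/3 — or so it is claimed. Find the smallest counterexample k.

k = 18

Check each integer k ≥ 14 in order until the claim fails.
k = 14: φ(14) = 6 and 14/3 = 14/3, so φ(14) > 14/3.
k = 15: φ(15) = 8 and 15/3 = 5, so φ(15) > 15/3.
k = 16: φ(16) = 8 and 16/3 = 16/3, so φ(16) > 16/3.
k = 17: φ(17) = 16 and 17/3 = 17/3, so φ(17) > 17/3.
k = 18: φ(18) = 6 and 18/3 = 6, so φ(18) ≤ 18/3.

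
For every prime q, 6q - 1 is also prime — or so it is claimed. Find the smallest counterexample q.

q = 11

The first 4 eligible values, up to q = 7, all satisfy the conclusion.
q = 11: 6q - 1 = 65 = 5 × 13, not prime.
Thus q = 11 disproves the claim, and no smaller q works.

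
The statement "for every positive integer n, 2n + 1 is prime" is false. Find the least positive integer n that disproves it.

We need the least positive integer n for which 2n + 1 is not prime.
n = 1: 2n + 1 = 3, prime.
n = 2: 2n + 1 = 5, prime.
n = 3: 2n + 1 = 7, prime.
n = 4: 2n + 1 = 9 = 3 × 3, composite.
So n = 4 is the smallest counterexample.

n = 4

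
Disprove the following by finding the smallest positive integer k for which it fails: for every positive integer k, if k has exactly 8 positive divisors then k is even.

Check each positive integer k in order until k has exactly 8 positive divisors but k is odd.
The first 12 eligible values, up to k = 104, all satisfy the conclusion.
k = 105: divisors of 105: 1, 3, 5, 7, 15, 21, 35, 105; 105 is odd.

k = 105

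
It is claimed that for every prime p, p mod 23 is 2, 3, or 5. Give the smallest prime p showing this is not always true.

p = 7

We need the least prime p for which the claim fails.
p = 2: 2 mod 23 = 2.
p = 3: 3 mod 23 = 3.
p = 5: 5 mod 23 = 5.
p = 7: 7 mod 23 = 7 — not in {2, 3, 5}.
Thus p = 7 disproves the claim, and no smaller p works.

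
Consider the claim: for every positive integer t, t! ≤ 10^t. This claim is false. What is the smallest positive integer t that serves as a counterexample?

t = 25

Check each positive integer t in order until t! > 10^t.
For t = 1, 2, 3, 4, …, 22, 23, 24 the conclusion holds.
t = 25: t! = 15511210043330985984000000 and 10^t = 10000000000000000000000000, so 15511210043330985984000000 > 10000000000000000000000000.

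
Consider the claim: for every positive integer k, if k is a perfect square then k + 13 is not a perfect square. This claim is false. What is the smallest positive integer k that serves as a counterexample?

k = 36

The first 5 eligible values, up to k = 25, all satisfy the conclusion.
k = 36: 36 = 6² and 36 + 13 = 49 = 7².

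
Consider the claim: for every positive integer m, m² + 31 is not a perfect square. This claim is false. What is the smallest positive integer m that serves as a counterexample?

m = 15

The first 14 eligible values, up to m = 14, all satisfy the conclusion.
m = 15: 15² + 31 = 256 = 16², a perfect square.
So m = 15 is the smallest counterexample.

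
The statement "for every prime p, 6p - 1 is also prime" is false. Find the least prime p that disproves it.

A counterexample is any prime p such that 6p - 1 is not prime; we check each in order.
p = 2: 6p - 1 = 11, prime.
p = 3: 6p - 1 = 17, prime.
p = 5: 6p - 1 = 29, prime.
p = 7: 6p - 1 = 41, prime.
p = 11: 6p - 1 = 65 = 5 × 13, not prime.

p = 11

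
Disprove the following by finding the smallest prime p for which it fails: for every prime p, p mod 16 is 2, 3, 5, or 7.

p = 11

Check each prime p in order until the claim fails.
p = 2: 2 mod 16 = 2.
p = 3: 3 mod 16 = 3.
p = 5: 5 mod 16 = 5.
p = 7: 7 mod 16 = 7.
p = 11: 11 mod 16 = 11 — not in {2, 3, 5, 7}.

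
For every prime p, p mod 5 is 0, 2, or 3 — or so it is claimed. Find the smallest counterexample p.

A counterexample is any prime p such that the claim fails; we check each in order.
The first 4 eligible values, up to p = 7, all satisfy the conclusion.
p = 11: 11 mod 5 = 1 — not in {0, 2, 3}.

p = 11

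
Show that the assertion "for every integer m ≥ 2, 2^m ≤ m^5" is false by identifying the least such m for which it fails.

For m = 2, 3, 4, 5, …, 20, 21, 22 the conclusion holds.
m = 23: 2^m = 8388608 and m^5 = 6436343, so 8388608 > 6436343.
Thus m = 23 disproves the claim, and no smaller m works.

m = 23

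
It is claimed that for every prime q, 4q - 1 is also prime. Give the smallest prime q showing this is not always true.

For q = 2, 3, 5 the conclusion holds.
q = 7: 4q - 1 = 27 = 3 × 9, not prime.

q = 7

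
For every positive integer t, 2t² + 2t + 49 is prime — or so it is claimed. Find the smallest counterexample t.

We need the least positive integer t for which 2t² + 2t + 49 is not prime.
The first 5 eligible values, up to t = 5, all satisfy the conclusion.
t = 6: 2t² + 2t + 49 = 133 = 7 × 19, composite.
Thus t = 6 disproves the claim, and no smaller t works.

t = 6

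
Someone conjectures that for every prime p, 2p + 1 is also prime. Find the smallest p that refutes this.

p = 7

We need the least prime p for which 2p + 1 is not prime.
For p = 2, 3, 5 the conclusion holds.
p = 7: 2p + 1 = 15 = 3 × 5, not prime.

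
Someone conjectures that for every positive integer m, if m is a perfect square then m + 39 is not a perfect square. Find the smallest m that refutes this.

The first 4 eligible values, up to m = 16, all satisfy the conclusion.
m = 25: 25 = 5² and 25 + 39 = 64 = 8².

m = 25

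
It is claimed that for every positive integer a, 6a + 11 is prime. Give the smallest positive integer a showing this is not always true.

a = 4

We need the least positive integer a for which 6a + 11 is not prime.
For a = 1, 2, 3 the conclusion holds.
a = 4: 6a + 11 = 35 = 5 × 7, composite.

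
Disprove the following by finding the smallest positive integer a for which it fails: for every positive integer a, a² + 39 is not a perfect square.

For a = 1, 2, 3, 4 the conclusion holds.
a = 5: 5² + 39 = 64 = 8², a perfect square.
So a = 5 is the smallest counterexample.

a = 5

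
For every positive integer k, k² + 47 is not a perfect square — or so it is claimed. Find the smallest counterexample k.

k = 23

For k = 1, 2, 3, 4, …, 20, 21, 22 the conclusion holds.
k = 23: 23² + 47 = 576 = 24², a perfect square.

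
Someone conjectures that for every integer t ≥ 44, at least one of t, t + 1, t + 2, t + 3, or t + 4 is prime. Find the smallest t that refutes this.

The first 4 eligible values, up to t = 47, all satisfy the conclusion.
t = 48: 48 = 2 × 24; 49 = 7 × 7; 50 = 2 × 25; 51 = 3 × 17; 52 = 2 × 26 — all composite.

t = 48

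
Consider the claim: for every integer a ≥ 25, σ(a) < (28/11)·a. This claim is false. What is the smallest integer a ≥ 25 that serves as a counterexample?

Check each integer a ≥ 25 in order until the claim fails.
For a = 25, 26, 27, 28, …, 45, 46, 47 the conclusion holds.
a = 48: σ(48) = 124; 124 ≥ 1344/11.

a = 48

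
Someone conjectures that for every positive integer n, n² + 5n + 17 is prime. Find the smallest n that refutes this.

n = 8

n = 1: n² + 5n + 17 = 23, prime.
n = 2: n² + 5n + 17 = 31, prime.
n = 3: n² + 5n + 17 = 41, prime.
n = 4: n² + 5n + 17 = 53, prime.
n = 5: n² + 5n + 17 = 67, prime.
n = 6: n² + 5n + 17 = 83, prime.
n = 7: n² + 5n + 17 = 101, prime.
n = 8: n² + 5n + 17 = 121 = 11 × 11, composite.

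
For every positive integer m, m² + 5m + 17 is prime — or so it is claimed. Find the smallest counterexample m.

The first 7 eligible values, up to m = 7, all satisfy the conclusion.
m = 8: m² + 5m + 17 = 121 = 11 × 11, composite.
Hence m = 8 is a counterexample.

m = 8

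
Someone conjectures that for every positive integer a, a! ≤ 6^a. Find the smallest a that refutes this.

The first 13 eligible values, up to a = 13, all satisfy the conclusion.
a = 14: a! = 87178291200 and 6^a = 78364164096, so 87178291200 > 78364164096.

a = 14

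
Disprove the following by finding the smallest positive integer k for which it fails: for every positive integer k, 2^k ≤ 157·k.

k = 11

A counterexample is any positive integer k such that 2^k > 157·k; we check each in order.
For k = 1, 2, 3, 4, 5, 6, 7, 8, 9, 10 the conclusion holds.
k = 11: 2^k = 2048 and 157·k = 1727, so 2048 > 1727.
Hence k = 11 is a counterexample.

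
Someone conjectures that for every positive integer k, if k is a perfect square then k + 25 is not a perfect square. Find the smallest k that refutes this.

k = 144

We need the least positive integer k for which k is a perfect square but k + 25 is a perfect square.
For k = 1, 4, 9, 16, …, 81, 100, 121 the conclusion holds.
k = 144: 144 = 12² and 144 + 25 = 169 = 13².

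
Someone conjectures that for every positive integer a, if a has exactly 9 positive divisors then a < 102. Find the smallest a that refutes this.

Check each positive integer a in order until a has exactly 9 positive divisors but the claim fails.
For a = 36, 100 the conclusion holds.
a = 196: τ(196) = 9; 196 ≥ 102.
Thus a = 196 disproves the claim, and no smaller a works.

a = 196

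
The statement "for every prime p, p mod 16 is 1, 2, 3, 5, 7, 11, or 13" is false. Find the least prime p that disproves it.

p = 31

A counterexample is any prime p such that the claim fails; we check each in order.
For p = 2, 3, 5, 7, 11, 13, 17, 19, 23, 29 the conclusion holds.
p = 31: 31 mod 16 = 15 — not in {1, 2, 3, 5, 7, 11, 13}.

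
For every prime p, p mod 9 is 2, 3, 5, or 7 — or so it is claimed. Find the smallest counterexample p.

For p = 2, 3, 5, 7, 11 the conclusion holds.
p = 13: 13 mod 9 = 4 — not in {2, 3, 5, 7}.

p = 13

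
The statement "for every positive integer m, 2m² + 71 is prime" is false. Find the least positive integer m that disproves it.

A counterexample is any positive integer m such that 2m² + 71 is not prime; we check each in order.
The first 4 eligible values, up to m = 4, all satisfy the conclusion.
m = 5: 2m² + 71 = 121 = 11 × 11, composite.
Thus m = 5 disproves the claim, and no smaller m works.

m = 5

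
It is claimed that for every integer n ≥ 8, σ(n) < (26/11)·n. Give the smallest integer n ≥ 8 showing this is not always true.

n = 24

Check each integer n ≥ 8 in order until the claim fails.
For n = 8, 9, 10, 11, …, 21, 22, 23 the conclusion holds.
n = 24: σ(24) = 60; 60 ≥ 624/11.
Thus n = 24 disproves the claim, and no smaller n works.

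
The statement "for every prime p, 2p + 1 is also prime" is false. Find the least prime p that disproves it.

p = 7

Check each prime p in order until 2p + 1 is not prime.
For p = 2, 3, 5 the conclusion holds.
p = 7: 2p + 1 = 15 = 3 × 5, not prime.
Thus p = 7 disproves the claim, and no smaller p works.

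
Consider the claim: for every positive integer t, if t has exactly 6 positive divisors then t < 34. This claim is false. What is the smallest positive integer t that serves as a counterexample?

The first 5 eligible values, up to t = 32, all satisfy the conclusion.
t = 44: τ(44) = 6; 44 ≥ 34.

t = 44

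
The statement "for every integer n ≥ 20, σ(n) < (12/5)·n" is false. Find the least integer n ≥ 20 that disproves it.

For n = 20, 21, 22, 23 the conclusion holds.
n = 24: σ(24) = 60; 60 ≥ 288/5.

n = 24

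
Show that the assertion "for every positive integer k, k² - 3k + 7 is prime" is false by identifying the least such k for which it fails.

The first 5 eligible values, up to k = 5, all satisfy the conclusion.
k = 6: k² - 3k + 7 = 25 = 5 × 5, composite.
Hence k = 6 is a counterexample.

k = 6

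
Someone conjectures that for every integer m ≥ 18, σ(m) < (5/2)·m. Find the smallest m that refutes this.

We need the least integer m ≥ 18 for which the claim fails.
The first 6 eligible values, up to m = 23, all satisfy the conclusion.
m = 24: σ(24) = 60; 60 ≥ 60.

m = 24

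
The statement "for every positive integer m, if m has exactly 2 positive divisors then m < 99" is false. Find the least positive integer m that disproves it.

We need the least positive integer m for which m has exactly 2 positive divisors but the claim fails.
For m = 2, 3, 5, 7, …, 83, 89, 97 the conclusion holds.
m = 101: τ(101) = 2; 101 ≥ 99.

m = 101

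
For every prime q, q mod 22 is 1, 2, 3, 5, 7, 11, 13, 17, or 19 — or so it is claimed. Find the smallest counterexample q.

A counterexample is any prime q such that the claim fails; we check each in order.
For q = 2, 3, 5, 7, 11, 13, 17, 19, 23, 29 the conclusion holds.
q = 31: 31 mod 22 = 9 — not in {1, 2, 3, 5, 7, 11, 13, 17, 19}.

q = 31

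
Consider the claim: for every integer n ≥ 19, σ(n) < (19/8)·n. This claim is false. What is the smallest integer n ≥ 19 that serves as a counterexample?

n = 24

For n = 19, 20, 21, 22, 23 the conclusion holds.
n = 24: σ(24) = 60; 60 ≥ 57.
So n = 24 is the smallest counterexample.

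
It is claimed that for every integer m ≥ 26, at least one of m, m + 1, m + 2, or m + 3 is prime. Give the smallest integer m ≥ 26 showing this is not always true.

m = 32

A counterexample is any integer m ≥ 26 such that m, m + 1, m + 2, m + 3 are all composite; we check each in order.
For m = 26, 27, 28, 29, 30, 31 the conclusion holds.
m = 32: 32 = 2 × 16; 33 = 3 × 11; 34 = 2 × 17; 35 = 5 × 7 — all composite.
Thus m = 32 disproves the claim, and no smaller m works.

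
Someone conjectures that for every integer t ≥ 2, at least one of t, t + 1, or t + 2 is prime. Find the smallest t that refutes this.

t = 8

A counterexample is any integer t ≥ 2 such that t, t + 1, t + 2 are all composite; we check each in order.
For t = 2, 3, 4, 5, 6, 7 the conclusion holds.
t = 8: 8 = 2 × 4; 9 = 3 × 3; 10 = 2 × 5 — all composite.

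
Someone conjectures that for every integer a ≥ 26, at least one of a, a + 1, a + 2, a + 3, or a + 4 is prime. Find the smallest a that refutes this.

For a = 26, 27, 28, 29, 30, 31 the conclusion holds.
a = 32: 32 = 2 × 16; 33 = 3 × 11; 34 = 2 × 17; 35 = 5 × 7; 36 = 2 × 18 — all composite.

a = 32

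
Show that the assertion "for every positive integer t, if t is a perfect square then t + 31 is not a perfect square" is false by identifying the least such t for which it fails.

t = 225

A counterexample is any positive integer t such that t is a perfect square but t + 31 is a perfect square; we check each in order.
The first 14 eligible values, up to t = 196, all satisfy the conclusion.
t = 225: 225 = 15² and 225 + 31 = 256 = 16².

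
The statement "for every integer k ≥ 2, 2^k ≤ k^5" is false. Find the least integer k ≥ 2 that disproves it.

k = 23

The first 21 eligible values, up to k = 22, all satisfy the conclusion.
k = 23: 2^k = 8388608 and k^5 = 6436343, so 8388608 > 6436343.
Hence k = 23 is a counterexample.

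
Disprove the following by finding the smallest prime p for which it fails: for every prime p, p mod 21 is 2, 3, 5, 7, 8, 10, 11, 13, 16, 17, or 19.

p = 41

A counterexample is any prime p such that the claim fails; we check each in order.
The first 12 eligible values, up to p = 37, all satisfy the conclusion.
p = 41: 41 mod 21 = 20 — not in {2, 3, 5, 7, 8, 10, 11, 13, 16, 17, 19}.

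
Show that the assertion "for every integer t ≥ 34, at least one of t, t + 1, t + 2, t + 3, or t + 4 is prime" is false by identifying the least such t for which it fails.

A counterexample is any integer t ≥ 34 such that t, t + 1, t + 2, t + 3, t + 4 are all composite; we check each in order.
For t = 34, 35, 36, 37, …, 45, 46, 47 the conclusion holds.
t = 48: 48 = 2 × 24; 49 = 7 × 7; 50 = 2 × 25; 51 = 3 × 17; 52 = 2 × 26 — all composite.
So t = 48 is the smallest counterexample.

t = 48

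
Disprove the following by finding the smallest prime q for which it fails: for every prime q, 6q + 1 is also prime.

Check each prime q in order until 6q + 1 is not prime.
q = 2: 6q + 1 = 13, prime.
q = 3: 6q + 1 = 19, prime.
q = 5: 6q + 1 = 31, prime.
q = 7: 6q + 1 = 43, prime.
q = 11: 6q + 1 = 67, prime.
q = 13: 6q + 1 = 79, prime.
q = 17: 6q + 1 = 103, prime.
q = 19: 6q + 1 = 115 = 5 × 23, not prime.
Hence q = 19 is a counterexample.

q = 19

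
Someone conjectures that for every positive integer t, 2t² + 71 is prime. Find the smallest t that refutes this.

t = 5

We need the least positive integer t for which 2t² + 71 is not prime.
For t = 1, 2, 3, 4 the conclusion holds.
t = 5: 2t² + 71 = 121 = 11 × 11, composite.
Hence t = 5 is a counterexample.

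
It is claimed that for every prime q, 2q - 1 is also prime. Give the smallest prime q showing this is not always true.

q = 5

Check each prime q in order until 2q - 1 is not prime.
For q = 2, 3 the conclusion holds.
q = 5: 2q - 1 = 9 = 3 × 3, not prime.
So q = 5 is the smallest counterexample.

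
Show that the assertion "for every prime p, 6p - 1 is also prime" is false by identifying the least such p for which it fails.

Check each prime p in order until 6p - 1 is not prime.
The first 4 eligible values, up to p = 7, all satisfy the conclusion.
p = 11: 6p - 1 = 65 = 5 × 13, not prime.
Hence p = 11 is a counterexample.

p = 11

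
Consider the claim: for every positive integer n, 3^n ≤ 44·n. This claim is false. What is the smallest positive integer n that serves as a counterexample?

n = 5

A counterexample is any positive integer n such that 3^n > 44·n; we check each in order.
n = 1: 3^n = 3 and 44·n = 44, so 3 ≤ 44.
n = 2: 3^n = 9 and 44·n = 88, so 9 ≤ 88.
n = 3: 3^n = 27 and 44·n = 132, so 27 ≤ 132.
n = 4: 3^n = 81 and 44·n = 176, so 81 ≤ 176.
n = 5: 3^n = 243 and 44·n = 220, so 243 > 220.
So n = 5 is the smallest counterexample.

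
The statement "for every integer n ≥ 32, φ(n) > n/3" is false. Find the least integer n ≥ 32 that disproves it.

Check each integer n ≥ 32 in order until the claim fails.
The first 4 eligible values, up to n = 35, all satisfy the conclusion.
n = 36: φ(36) = 12 and 36/3 = 12, so φ(36) ≤ 36/3.
So n = 36 is the smallest counterexample.

n = 36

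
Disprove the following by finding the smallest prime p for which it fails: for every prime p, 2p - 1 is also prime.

p = 5

For p = 2, 3 the conclusion holds.
p = 5: 2p - 1 = 9 = 3 × 3, not prime.
Hence p = 5 is a counterexample.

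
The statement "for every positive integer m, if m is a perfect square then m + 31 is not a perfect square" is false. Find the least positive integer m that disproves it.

m = 225

We need the least positive integer m for which m is a perfect square but m + 31 is a perfect square.
For m = 1, 4, 9, 16, …, 144, 169, 196 the conclusion holds.
m = 225: 225 = 15² and 225 + 31 = 256 = 16².
So m = 225 is the smallest counterexample.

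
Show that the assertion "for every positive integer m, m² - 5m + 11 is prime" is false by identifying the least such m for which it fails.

A counterexample is any positive integer m such that m² - 5m + 11 is not prime; we check each in order.
m = 1: m² - 5m + 11 = 7, prime.
m = 2: m² - 5m + 11 = 5, prime.
m = 3: m² - 5m + 11 = 5, prime.
m = 4: m² - 5m + 11 = 7, prime.
m = 5: m² - 5m + 11 = 11, prime.
m = 6: m² - 5m + 11 = 17, prime.
m = 7: m² - 5m + 11 = 25 = 5 × 5, composite.

m = 7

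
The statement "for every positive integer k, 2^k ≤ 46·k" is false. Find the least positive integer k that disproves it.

For k = 1, 2, 3, 4, 5, 6, 7, 8 the conclusion holds.
k = 9: 2^k = 512 and 46·k = 414, so 512 > 414.
Thus k = 9 disproves the claim, and no smaller k works.

k = 9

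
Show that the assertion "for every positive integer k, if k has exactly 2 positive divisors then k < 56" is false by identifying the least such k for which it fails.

For k = 2, 3, 5, 7, …, 43, 47, 53 the conclusion holds.
k = 59: τ(59) = 2; 59 ≥ 56.
Hence k = 59 is a counterexample.

k = 59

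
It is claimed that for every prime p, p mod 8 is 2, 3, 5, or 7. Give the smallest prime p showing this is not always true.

We need the least prime p for which the claim fails.
p = 2: 2 mod 8 = 2.
p = 3: 3 mod 8 = 3.
p = 5: 5 mod 8 = 5.
p = 7: 7 mod 8 = 7.
p = 11: 11 mod 8 = 3.
p = 13: 13 mod 8 = 5.
p = 17: 17 mod 8 = 1 — not in {2, 3, 5, 7}.
Thus p = 17 disproves the claim, and no smaller p works.

p = 17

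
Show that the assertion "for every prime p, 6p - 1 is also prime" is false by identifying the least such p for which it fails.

We need the least prime p for which 6p - 1 is not prime.
p = 2: 6p - 1 = 11, prime.
p = 3: 6p - 1 = 17, prime.
p = 5: 6p - 1 = 29, prime.
p = 7: 6p - 1 = 41, prime.
p = 11: 6p - 1 = 65 = 5 × 13, not prime.

p = 11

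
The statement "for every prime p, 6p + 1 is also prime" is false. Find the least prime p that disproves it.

p = 19

We need the least prime p for which 6p + 1 is not prime.
The first 7 eligible values, up to p = 17, all satisfy the conclusion.
p = 19: 6p + 1 = 115 = 5 × 23, not prime.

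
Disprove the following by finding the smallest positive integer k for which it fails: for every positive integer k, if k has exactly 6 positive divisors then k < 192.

k = 207

For k = 12, 18, 20, 28, …, 172, 175, 188 the conclusion holds.
k = 207: τ(207) = 6; 207 ≥ 192.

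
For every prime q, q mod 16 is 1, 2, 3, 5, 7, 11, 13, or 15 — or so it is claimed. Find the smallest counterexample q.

q = 41

Check each prime q in order until the claim fails.
For q = 2, 3, 5, 7, …, 29, 31, 37 the conclusion holds.
q = 41: 41 mod 16 = 9 — not in {1, 2, 3, 5, 7, 11, 13, 15}.
Hence q = 41 is a counterexample.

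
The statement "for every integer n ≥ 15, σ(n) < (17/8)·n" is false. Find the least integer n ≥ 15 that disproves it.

Check each integer n ≥ 15 in order until the claim fails.
n = 15: σ(15) = 24; 24 < 255/8.
n = 16: σ(16) = 31; 31 < 34.
n = 17: σ(17) = 18; 18 < 289/8.
n = 18: σ(18) = 39; 39 ≥ 153/4.

n = 18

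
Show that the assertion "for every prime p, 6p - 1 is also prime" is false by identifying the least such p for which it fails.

The first 4 eligible values, up to p = 7, all satisfy the conclusion.
p = 11: 6p - 1 = 65 = 5 × 13, not prime.
Thus p = 11 disproves the claim, and no smaller p works.

p = 11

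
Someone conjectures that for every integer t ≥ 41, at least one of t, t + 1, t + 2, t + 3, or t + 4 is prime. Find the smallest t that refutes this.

We need the least integer t ≥ 41 for which t, t + 1, t + 2, t + 3, t + 4 are all composite.
For t = 41, 42, 43, 44, 45, 46, 47 the conclusion holds.
t = 48: 48 = 2 × 24; 49 = 7 × 7; 50 = 2 × 25; 51 = 3 × 17; 52 = 2 × 26 — all composite.
Hence t = 48 is a counterexample.

t = 48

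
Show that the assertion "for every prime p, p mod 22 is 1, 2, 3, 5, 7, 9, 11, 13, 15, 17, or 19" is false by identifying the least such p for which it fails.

A counterexample is any prime p such that the claim fails; we check each in order.
The first 13 eligible values, up to p = 41, all satisfy the conclusion.
p = 43: 43 mod 22 = 21 — not in {1, 2, 3, 5, 7, 9, 11, 13, 15, 17, 19}.
Hence p = 43 is a counterexample.

p = 43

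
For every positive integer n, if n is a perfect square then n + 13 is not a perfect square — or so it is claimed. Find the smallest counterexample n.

n = 36

We need the least positive integer n for which n is a perfect square but n + 13 is a perfect square.
For n = 1, 4, 9, 16, 25 the conclusion holds.
n = 36: 36 = 6² and 36 + 13 = 49 = 7².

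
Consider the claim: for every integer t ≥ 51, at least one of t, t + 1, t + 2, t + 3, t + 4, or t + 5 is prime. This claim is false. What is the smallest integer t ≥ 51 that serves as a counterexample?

t = 90

We need the least integer t ≥ 51 for which t, t + 1, t + 2, t + 3, t + 4, t + 5 are all composite.
For t = 51, 52, 53, 54, …, 87, 88, 89 the conclusion holds.
t = 90: 90 = 2 × 45; 91 = 7 × 13; 92 = 2 × 46; 93 = 3 × 31; 94 = 2 × 47; 95 = 5 × 19 — all composite.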